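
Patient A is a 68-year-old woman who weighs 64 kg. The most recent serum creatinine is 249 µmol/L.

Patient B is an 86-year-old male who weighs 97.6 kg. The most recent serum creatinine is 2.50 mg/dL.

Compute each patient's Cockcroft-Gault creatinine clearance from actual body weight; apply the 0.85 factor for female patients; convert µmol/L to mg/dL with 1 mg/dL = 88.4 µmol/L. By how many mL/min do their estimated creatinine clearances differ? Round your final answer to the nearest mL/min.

Patient A: SCr = 249 / 88.4 = 2.817 mg/dL
Patient A: CrCl = (140 − 68) × 64 / (72 × 2.817) × 0.85 = 4608.0 / 202.82 × 0.85 ≈ 19.3 mL/min
Patient B: CrCl = (140 − 86) × 97.6 / (72 × 2.5) = 5270.4 / 180.00 ≈ 29.3 mL/min
|19.3 − 29.3| = 10.0 mL/min

10 mL/min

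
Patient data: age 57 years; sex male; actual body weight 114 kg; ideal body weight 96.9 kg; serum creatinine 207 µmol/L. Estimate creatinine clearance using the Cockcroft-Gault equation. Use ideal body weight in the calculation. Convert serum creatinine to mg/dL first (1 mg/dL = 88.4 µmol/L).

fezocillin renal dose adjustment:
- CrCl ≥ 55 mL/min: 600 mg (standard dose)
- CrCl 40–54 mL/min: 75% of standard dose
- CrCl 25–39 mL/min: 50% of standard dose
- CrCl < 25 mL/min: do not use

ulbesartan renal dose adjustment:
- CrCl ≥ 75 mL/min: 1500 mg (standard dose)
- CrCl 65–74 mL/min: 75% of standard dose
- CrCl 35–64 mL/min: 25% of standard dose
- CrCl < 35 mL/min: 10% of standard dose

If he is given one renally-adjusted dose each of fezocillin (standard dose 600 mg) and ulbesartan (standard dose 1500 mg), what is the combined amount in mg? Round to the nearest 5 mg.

SCr = 207 / 88.4 = 2.342 mg/dL
CrCl = (140 − 57) × 96.9 / (72 × 2.342) = 8042.7 / 168.62 ≈ 47.7 mL/min
CrCl ≈ 48 mL/min.
fezocillin: 40–54 mL/min → 75% of 600 mg = 450 mg.
ulbesartan: 35–64 mL/min → 25% of 1500 mg = 375 mg.
Total = 450 + 375 = 825 mg.

825 mg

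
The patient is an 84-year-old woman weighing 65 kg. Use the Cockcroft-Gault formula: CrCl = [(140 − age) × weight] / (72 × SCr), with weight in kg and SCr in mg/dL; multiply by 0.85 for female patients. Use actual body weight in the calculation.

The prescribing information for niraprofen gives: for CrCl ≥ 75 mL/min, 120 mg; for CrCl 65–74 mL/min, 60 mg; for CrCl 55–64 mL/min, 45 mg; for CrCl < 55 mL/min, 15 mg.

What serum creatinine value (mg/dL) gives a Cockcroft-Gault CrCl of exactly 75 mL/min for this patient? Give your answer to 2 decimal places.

0.57 mg/dL

Standard dose requires CrCl ≥ 75 mL/min.
Set (140 − 84) × 65 × 0.85 / (72 × SCr) = 75
SCr = (140 − 84) × 65 × 0.85 / (72 × 75) = 0.573 mg/dL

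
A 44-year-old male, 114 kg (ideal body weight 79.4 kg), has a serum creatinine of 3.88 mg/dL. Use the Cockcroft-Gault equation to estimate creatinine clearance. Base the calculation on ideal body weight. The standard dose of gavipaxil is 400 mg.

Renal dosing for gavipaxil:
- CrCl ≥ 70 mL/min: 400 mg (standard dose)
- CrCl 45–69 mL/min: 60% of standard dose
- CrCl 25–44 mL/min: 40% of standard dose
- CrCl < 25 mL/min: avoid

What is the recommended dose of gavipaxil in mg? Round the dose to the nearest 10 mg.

160 mg

CrCl = (140 − 44) × 79.4 / (72 × 3.88) = 7622.4 / 279.36 ≈ 27.3 mL/min
CrCl ≈ 27 mL/min → bracket 25–44 mL/min.
40% of 400 mg = 160 mg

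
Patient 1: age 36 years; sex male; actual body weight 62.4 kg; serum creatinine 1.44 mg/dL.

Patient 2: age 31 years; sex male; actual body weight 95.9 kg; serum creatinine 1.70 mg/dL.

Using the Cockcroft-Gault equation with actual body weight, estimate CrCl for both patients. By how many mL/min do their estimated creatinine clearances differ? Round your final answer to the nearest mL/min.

23 mL/min

Patient 1: CrCl = (140 − 36) × 62.4 / (72 × 1.44) = 6489.6 / 103.68 ≈ 62.6 mL/min
Patient 2: CrCl = (140 − 31) × 95.9 / (72 × 1.7) = 10453.1 / 122.40 ≈ 85.4 mL/min
|62.6 − 85.4| = 22.8 mL/min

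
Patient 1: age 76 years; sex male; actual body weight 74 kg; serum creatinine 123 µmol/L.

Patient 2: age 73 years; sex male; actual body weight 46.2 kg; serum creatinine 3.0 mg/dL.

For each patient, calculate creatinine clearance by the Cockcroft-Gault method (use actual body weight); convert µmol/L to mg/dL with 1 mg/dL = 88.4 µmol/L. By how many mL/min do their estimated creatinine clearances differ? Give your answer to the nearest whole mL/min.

Patient 1: SCr = 123 / 88.4 = 1.391 mg/dL
Patient 1: CrCl = (140 − 76) × 74 / (72 × 1.391) = 4736.0 / 100.15 ≈ 47.3 mL/min
Patient 2: CrCl = (140 − 73) × 46.2 / (72 × 3) = 3095.4 / 216.00 ≈ 14.3 mL/min
|47.3 − 14.3| = 33.0 mL/min

33 mL/min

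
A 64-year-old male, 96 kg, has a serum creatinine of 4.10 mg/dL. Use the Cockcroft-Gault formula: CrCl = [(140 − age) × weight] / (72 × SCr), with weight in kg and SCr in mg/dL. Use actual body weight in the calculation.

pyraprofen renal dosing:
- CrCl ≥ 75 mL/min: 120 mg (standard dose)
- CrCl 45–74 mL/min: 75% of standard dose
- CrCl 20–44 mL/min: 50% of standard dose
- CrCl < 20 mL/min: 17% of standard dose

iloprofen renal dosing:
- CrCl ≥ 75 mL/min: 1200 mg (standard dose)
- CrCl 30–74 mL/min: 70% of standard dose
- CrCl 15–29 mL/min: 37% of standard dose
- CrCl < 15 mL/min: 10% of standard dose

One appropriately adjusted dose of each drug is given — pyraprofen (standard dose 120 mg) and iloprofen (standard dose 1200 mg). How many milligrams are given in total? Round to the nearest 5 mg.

CrCl = (140 − 64) × 96 / (72 × 4.1) = 7296.0 / 295.20 ≈ 24.7 mL/min
CrCl ≈ 25 mL/min.
pyraprofen: 20–44 mL/min → 50% of 120 mg = 60 mg.
iloprofen: 15–29 mL/min → 37% of 1200 mg = 444 mg.
Total = 60 + 444 = 504 mg.

505 mg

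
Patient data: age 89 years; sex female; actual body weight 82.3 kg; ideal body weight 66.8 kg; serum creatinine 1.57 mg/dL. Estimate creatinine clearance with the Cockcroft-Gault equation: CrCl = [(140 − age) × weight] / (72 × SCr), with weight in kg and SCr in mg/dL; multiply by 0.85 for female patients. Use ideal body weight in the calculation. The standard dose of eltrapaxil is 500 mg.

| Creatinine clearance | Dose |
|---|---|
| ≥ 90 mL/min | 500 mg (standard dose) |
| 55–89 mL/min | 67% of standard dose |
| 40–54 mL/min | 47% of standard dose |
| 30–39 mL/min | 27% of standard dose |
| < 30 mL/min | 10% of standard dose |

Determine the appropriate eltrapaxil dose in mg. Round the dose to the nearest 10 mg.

CrCl = (140 − 89) × 66.8 / (72 × 1.57) × 0.85 = 3406.8 / 113.04 × 0.85 ≈ 25.6 mL/min
CrCl ≈ 26 mL/min → bracket < 30 mL/min.
10% of 500 mg = 50 mg

50 mg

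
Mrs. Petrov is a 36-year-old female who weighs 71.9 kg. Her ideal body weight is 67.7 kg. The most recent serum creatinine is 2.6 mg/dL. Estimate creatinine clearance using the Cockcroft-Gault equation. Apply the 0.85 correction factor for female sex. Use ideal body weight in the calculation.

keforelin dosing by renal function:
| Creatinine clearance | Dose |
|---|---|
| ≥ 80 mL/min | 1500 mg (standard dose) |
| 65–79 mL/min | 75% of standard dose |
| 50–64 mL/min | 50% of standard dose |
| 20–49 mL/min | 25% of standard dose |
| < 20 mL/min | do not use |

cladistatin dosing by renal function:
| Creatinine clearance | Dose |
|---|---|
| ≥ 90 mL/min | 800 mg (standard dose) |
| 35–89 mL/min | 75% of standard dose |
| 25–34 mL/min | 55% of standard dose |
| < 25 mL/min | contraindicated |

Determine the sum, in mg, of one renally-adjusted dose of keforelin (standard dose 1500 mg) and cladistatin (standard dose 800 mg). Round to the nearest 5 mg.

815 mg

CrCl = (140 − 36) × 67.7 / (72 × 2.6) × 0.85 = 7040.8 / 187.20 × 0.85 ≈ 32.0 mL/min
CrCl ≈ 32 mL/min.
keforelin: 20–49 mL/min → 25% of 1500 mg = 375 mg.
cladistatin: 25–34 mL/min → 55% of 800 mg = 440 mg.
Total = 375 + 440 = 815 mg.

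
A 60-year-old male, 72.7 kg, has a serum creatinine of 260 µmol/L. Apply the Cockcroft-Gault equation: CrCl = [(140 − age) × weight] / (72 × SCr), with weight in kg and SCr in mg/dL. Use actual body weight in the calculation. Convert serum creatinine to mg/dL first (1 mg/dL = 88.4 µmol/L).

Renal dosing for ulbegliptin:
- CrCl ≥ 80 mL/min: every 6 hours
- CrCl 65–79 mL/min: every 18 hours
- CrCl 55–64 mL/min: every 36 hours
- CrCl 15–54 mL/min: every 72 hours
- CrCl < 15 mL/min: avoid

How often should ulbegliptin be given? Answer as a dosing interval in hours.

every 72 hours

SCr = 260 / 88.4 = 2.941 mg/dL
CrCl = (140 − 60) × 72.7 / (72 × 2.941) = 5816.0 / 211.75 ≈ 27.5 mL/min
CrCl ≈ 27 mL/min → bracket 15–54 mL/min → every 72 hours.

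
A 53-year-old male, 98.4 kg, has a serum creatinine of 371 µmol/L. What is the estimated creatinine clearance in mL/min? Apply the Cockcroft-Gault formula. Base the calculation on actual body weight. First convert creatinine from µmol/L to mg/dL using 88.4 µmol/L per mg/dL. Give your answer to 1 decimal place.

28.3 mL/min

SCr = 371 / 88.4 = 4.197 mg/dL
CrCl = (140 − 53) × 98.4 / (72 × 4.197) = 8560.8 / 302.18 ≈ 28.3 mL/min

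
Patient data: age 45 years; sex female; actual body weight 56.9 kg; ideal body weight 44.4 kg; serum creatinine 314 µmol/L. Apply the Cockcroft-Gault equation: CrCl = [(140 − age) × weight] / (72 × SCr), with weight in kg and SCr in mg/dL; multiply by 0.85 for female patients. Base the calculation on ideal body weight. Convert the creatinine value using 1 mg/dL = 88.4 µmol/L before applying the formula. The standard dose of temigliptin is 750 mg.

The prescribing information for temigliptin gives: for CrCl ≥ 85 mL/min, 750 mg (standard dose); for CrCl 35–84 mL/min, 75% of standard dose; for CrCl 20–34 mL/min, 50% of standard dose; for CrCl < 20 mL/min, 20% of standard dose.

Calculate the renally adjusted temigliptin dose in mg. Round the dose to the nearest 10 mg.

SCr = 314 / 88.4 = 3.552 mg/dL
CrCl = (140 − 45) × 44.4 / (72 × 3.552) × 0.85 = 4218.0 / 255.74 × 0.85 ≈ 14.0 mL/min
CrCl ≈ 14 mL/min → bracket < 20 mL/min.
20% of 750 mg = 150 mg

150 mg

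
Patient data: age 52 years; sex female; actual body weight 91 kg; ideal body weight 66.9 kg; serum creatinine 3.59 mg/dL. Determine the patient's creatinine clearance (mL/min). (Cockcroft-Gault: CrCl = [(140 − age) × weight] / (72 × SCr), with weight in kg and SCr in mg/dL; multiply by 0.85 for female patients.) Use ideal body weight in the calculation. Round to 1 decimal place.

CrCl = (140 − 52) × 66.9 / (72 × 3.59) × 0.85 = 5887.2 / 258.48 × 0.85 ≈ 19.4 mL/min

19.4 mL/min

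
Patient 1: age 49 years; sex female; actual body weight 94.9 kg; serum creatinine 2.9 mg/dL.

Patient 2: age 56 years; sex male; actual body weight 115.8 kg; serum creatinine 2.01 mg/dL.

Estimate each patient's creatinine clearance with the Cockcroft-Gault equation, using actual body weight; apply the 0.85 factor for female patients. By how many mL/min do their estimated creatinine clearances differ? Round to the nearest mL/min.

Patient 1: CrCl = (140 − 49) × 94.9 / (72 × 2.9) × 0.85 = 8635.9 / 208.80 × 0.85 ≈ 35.2 mL/min
Patient 2: CrCl = (140 − 56) × 115.8 / (72 × 2.01) = 9727.2 / 144.72 ≈ 67.2 mL/min
|35.2 − 67.2| = 32.0 mL/min

32 mL/min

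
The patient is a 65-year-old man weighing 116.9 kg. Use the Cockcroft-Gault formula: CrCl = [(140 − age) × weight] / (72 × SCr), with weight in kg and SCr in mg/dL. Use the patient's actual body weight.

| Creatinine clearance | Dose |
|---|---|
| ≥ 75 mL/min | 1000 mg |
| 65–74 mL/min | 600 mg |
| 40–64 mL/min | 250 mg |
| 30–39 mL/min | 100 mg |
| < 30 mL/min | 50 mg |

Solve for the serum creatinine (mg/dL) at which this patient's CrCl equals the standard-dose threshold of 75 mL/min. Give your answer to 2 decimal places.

1.62 mg/dL

Standard dose requires CrCl ≥ 75 mL/min.
Set (140 − 65) × 116.9 / (72 × SCr) = 75
SCr = (140 − 65) × 116.9 / (72 × 75) = 1.624 mg/dL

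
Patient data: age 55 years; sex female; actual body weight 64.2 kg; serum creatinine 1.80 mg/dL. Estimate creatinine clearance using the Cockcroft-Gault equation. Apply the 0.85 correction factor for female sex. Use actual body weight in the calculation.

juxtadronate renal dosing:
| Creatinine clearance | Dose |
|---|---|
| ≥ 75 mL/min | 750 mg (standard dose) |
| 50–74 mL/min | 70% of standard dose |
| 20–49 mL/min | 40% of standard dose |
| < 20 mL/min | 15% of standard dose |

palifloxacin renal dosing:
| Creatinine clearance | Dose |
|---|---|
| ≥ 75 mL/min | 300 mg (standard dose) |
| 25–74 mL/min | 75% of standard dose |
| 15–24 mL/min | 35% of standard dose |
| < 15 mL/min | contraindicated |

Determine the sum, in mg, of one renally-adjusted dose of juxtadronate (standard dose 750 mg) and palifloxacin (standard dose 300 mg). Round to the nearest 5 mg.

525 mg

CrCl = (140 − 55) × 64.2 / (72 × 1.8) × 0.85 = 5457.0 / 129.60 × 0.85 ≈ 35.8 mL/min
CrCl ≈ 36 mL/min.
juxtadronate: 20–49 mL/min → 40% of 750 mg = 300 mg.
palifloxacin: 25–74 mL/min → 75% of 300 mg = 225 mg.
Total = 300 + 225 = 525 mg.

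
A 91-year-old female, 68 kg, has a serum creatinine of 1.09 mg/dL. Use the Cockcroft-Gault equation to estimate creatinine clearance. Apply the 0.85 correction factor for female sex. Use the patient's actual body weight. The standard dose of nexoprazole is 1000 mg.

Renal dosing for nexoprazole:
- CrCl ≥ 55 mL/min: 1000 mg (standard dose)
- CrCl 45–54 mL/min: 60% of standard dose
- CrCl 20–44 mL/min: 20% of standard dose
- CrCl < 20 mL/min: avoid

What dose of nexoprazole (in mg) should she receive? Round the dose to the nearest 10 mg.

CrCl = (140 − 91) × 68 / (72 × 1.09) × 0.85 = 3332.0 / 78.48 × 0.85 ≈ 36.1 mL/min
CrCl ≈ 36 mL/min → bracket 20–44 mL/min.
20% of 1000 mg = 200 mg

200 mg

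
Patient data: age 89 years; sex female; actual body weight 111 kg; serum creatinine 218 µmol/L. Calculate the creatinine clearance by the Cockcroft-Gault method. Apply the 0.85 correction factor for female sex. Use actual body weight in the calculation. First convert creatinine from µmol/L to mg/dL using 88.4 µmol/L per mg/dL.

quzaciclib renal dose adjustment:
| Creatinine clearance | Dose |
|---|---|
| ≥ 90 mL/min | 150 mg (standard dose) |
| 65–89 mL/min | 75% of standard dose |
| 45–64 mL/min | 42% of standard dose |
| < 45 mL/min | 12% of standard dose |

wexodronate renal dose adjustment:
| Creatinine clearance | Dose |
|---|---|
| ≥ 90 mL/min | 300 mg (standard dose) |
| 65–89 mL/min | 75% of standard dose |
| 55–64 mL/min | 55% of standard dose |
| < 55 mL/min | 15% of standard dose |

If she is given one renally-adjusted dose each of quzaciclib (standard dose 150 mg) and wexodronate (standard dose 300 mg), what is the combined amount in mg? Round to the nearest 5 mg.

SCr = 218 / 88.4 = 2.466 mg/dL
CrCl = (140 − 89) × 111 / (72 × 2.466) × 0.85 = 5661.0 / 177.55 × 0.85 ≈ 27.1 mL/min
CrCl ≈ 27 mL/min.
quzaciclib: < 45 mL/min → 12% of 150 mg = 18 mg.
wexodronate: < 55 mL/min → 15% of 300 mg = 45 mg.
Total = 18 + 45 = 63 mg.

65 mg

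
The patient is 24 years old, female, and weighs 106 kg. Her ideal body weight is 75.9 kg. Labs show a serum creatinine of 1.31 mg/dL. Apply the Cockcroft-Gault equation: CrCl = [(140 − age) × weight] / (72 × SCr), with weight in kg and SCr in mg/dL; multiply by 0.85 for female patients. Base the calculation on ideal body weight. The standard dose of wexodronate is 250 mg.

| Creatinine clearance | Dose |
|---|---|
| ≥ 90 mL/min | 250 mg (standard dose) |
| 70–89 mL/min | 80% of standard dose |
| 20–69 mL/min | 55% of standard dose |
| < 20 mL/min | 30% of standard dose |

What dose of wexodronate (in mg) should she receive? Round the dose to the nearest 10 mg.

CrCl = (140 − 24) × 75.9 / (72 × 1.31) × 0.85 = 8804.4 / 94.32 × 0.85 ≈ 79.3 mL/min
CrCl ≈ 79 mL/min → bracket 70–89 mL/min.
80% of 250 mg = 200 mg

200 mg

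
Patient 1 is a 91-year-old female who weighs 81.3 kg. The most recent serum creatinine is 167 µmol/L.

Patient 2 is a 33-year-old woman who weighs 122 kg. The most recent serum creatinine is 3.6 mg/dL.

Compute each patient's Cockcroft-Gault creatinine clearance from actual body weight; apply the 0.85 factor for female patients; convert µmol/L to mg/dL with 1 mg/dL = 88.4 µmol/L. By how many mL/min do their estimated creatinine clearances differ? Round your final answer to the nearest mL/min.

Patient 1: SCr = 167 / 88.4 = 1.889 mg/dL
Patient 1: CrCl = (140 − 91) × 81.3 / (72 × 1.889) × 0.85 = 3983.7 / 136.01 × 0.85 ≈ 24.9 mL/min
Patient 2: CrCl = (140 − 33) × 122 / (72 × 3.6) × 0.85 = 13054.0 / 259.20 × 0.85 ≈ 42.8 mL/min
|24.9 − 42.8| = 17.9 mL/min

18 mL/min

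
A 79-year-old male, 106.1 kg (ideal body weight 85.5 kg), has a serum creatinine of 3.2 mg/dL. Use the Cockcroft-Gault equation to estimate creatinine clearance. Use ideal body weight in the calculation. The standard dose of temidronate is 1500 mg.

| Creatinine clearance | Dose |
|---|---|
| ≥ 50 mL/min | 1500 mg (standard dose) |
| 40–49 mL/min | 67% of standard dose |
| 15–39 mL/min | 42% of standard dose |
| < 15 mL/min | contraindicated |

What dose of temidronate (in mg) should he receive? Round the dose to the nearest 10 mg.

630 mg

CrCl = (140 − 79) × 85.5 / (72 × 3.2) = 5215.5 / 230.40 ≈ 22.6 mL/min
CrCl ≈ 23 mL/min → bracket 15–39 mL/min.
42% of 1500 mg = 630 mg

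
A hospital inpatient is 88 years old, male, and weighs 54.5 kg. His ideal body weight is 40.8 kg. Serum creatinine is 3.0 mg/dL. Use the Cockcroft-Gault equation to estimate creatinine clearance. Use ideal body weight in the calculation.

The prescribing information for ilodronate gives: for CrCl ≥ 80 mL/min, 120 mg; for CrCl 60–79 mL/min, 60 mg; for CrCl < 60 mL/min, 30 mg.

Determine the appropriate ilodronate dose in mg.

30 mg

CrCl = (140 − 88) × 40.8 / (72 × 3) = 2121.6 / 216.00 ≈ 9.8 mL/min
CrCl ≈ 10 mL/min → bracket < 60 mL/min.
Dose for this bracket: 30 mg.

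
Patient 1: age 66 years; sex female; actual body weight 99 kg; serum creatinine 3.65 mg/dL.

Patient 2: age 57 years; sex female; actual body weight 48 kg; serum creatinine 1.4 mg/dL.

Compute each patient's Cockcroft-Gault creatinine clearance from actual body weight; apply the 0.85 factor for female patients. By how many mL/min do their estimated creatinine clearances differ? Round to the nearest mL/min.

Patient 1: CrCl = (140 − 66) × 99 / (72 × 3.65) × 0.85 = 7326.0 / 262.80 × 0.85 ≈ 23.7 mL/min
Patient 2: CrCl = (140 − 57) × 48 / (72 × 1.4) × 0.85 = 3984.0 / 100.80 × 0.85 ≈ 33.6 mL/min
|23.7 − 33.6| = 9.9 mL/min

10 mL/min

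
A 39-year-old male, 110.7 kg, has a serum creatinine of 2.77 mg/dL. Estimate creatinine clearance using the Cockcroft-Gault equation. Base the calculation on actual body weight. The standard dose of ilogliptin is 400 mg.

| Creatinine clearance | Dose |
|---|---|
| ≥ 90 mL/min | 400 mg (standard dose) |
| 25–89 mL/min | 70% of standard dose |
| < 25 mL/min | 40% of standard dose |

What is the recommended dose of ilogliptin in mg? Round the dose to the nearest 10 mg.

280 mg

CrCl = (140 − 39) × 110.7 / (72 × 2.77) = 11180.7 / 199.44 ≈ 56.1 mL/min
CrCl ≈ 56 mL/min → bracket 25–89 mL/min.
70% of 400 mg = 280 mg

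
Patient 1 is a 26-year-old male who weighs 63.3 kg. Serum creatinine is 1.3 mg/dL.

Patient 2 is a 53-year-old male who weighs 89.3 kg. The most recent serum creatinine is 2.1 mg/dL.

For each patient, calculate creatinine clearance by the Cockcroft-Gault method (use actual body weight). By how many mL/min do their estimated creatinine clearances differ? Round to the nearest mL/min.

26 mL/min

Patient 1: CrCl = (140 − 26) × 63.3 / (72 × 1.3) = 7216.2 / 93.60 ≈ 77.1 mL/min
Patient 2: CrCl = (140 − 53) × 89.3 / (72 × 2.1) = 7769.1 / 151.20 ≈ 51.4 mL/min
|77.1 − 51.4| = 25.7 mL/min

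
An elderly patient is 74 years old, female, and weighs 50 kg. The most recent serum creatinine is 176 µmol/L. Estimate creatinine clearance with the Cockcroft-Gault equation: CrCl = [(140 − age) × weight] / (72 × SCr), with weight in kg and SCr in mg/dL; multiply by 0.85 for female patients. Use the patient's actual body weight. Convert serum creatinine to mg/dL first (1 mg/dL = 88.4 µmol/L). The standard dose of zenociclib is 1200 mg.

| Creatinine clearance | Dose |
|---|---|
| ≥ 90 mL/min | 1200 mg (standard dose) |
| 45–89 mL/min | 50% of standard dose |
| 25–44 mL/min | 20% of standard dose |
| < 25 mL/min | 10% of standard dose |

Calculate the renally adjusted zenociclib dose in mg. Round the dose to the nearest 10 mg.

SCr = 176 / 88.4 = 1.991 mg/dL
CrCl = (140 − 74) × 50 / (72 × 1.991) × 0.85 = 3300.0 / 143.35 × 0.85 ≈ 19.6 mL/min
CrCl ≈ 20 mL/min → bracket < 25 mL/min.
10% of 1200 mg = 120 mg

120 mg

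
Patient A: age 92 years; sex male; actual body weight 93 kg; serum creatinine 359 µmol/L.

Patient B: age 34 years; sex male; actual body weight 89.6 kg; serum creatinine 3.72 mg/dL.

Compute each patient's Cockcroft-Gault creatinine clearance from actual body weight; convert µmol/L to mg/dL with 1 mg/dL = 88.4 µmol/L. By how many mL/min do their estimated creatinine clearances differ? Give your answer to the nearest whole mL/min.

20 mL/min

Patient A: SCr = 359 / 88.4 = 4.061 mg/dL
Patient A: CrCl = (140 − 92) × 93 / (72 × 4.061) = 4464.0 / 292.39 ≈ 15.3 mL/min
Patient B: CrCl = (140 − 34) × 89.6 / (72 × 3.72) = 9497.6 / 267.84 ≈ 35.5 mL/min
|15.3 − 35.5| = 20.2 mL/min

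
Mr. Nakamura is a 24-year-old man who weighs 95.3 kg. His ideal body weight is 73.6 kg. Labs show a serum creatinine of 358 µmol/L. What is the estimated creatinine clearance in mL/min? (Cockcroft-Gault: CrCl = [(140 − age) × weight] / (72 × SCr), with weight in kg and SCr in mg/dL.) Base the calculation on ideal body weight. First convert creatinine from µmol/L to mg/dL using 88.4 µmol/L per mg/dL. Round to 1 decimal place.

29.3 mL/min

SCr = 358 / 88.4 = 4.05 mg/dL
CrCl = (140 − 24) × 73.6 / (72 × 4.05) = 8537.6 / 291.60 ≈ 29.3 mL/min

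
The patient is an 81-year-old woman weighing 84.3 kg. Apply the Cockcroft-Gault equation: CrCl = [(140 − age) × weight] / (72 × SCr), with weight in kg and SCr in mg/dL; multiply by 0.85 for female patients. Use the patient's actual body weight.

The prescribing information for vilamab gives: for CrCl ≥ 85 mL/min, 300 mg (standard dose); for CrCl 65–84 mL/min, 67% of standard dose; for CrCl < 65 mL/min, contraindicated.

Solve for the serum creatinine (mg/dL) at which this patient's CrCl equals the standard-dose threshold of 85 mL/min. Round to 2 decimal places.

Standard dose requires CrCl ≥ 85 mL/min.
Set (140 − 81) × 84.3 × 0.85 / (72 × SCr) = 85
SCr = (140 − 81) × 84.3 × 0.85 / (72 × 85) = 0.691 mg/dL

0.69 mg/dL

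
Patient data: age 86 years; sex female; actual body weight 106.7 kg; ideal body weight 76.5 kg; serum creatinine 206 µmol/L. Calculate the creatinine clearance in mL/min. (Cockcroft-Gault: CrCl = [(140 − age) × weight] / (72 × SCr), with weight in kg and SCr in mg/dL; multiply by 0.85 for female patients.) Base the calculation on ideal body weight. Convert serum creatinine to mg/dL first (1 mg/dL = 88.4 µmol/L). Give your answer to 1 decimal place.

20.9 mL/min

SCr = 206 / 88.4 = 2.33 mg/dL
CrCl = (140 − 86) × 76.5 / (72 × 2.33) × 0.85 = 4131.0 / 167.76 × 0.85 ≈ 20.9 mL/min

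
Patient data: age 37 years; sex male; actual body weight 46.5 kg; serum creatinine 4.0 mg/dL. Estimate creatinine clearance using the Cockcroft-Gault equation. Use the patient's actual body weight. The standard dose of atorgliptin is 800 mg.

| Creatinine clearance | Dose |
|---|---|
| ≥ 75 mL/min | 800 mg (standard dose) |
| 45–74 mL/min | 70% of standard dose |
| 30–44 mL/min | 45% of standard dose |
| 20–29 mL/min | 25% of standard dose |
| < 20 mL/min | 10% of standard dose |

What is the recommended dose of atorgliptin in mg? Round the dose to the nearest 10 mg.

CrCl = (140 − 37) × 46.5 / (72 × 4) = 4789.5 / 288.00 ≈ 16.6 mL/min
CrCl ≈ 17 mL/min → bracket < 20 mL/min.
10% of 800 mg = 80 mg

80 mg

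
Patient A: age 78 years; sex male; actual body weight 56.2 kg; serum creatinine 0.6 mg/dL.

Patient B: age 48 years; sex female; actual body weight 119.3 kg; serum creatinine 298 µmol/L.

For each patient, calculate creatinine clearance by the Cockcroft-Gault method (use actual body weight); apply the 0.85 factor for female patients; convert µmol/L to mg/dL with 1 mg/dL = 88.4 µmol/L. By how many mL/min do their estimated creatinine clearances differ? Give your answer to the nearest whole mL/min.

42 mL/min

Patient A: CrCl = (140 − 78) × 56.2 / (72 × 0.6) = 3484.4 / 43.20 ≈ 80.7 mL/min
Patient B: SCr = 298 / 88.4 = 3.371 mg/dL
Patient B: CrCl = (140 − 48) × 119.3 / (72 × 3.371) × 0.85 = 10975.6 / 242.71 × 0.85 ≈ 38.4 mL/min
|80.7 − 38.4| = 42.3 mL/min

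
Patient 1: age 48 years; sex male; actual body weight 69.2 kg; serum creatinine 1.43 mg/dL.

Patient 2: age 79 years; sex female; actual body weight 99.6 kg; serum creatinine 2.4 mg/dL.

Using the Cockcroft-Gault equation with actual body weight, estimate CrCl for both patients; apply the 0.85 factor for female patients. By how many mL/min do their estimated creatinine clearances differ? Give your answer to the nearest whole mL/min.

Patient 1: CrCl = (140 − 48) × 69.2 / (72 × 1.43) = 6366.4 / 102.96 ≈ 61.8 mL/min
Patient 2: CrCl = (140 − 79) × 99.6 / (72 × 2.4) × 0.85 = 6075.6 / 172.80 × 0.85 ≈ 29.9 mL/min
|61.8 − 29.9| = 31.9 mL/min

32 mL/min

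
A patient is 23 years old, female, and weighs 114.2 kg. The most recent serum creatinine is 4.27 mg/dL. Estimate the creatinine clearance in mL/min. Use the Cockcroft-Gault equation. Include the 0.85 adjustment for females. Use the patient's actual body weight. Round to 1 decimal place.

36.9 mL/min

CrCl = (140 − 23) × 114.2 / (72 × 4.27) × 0.85 = 13361.4 / 307.44 × 0.85 ≈ 36.9 mL/min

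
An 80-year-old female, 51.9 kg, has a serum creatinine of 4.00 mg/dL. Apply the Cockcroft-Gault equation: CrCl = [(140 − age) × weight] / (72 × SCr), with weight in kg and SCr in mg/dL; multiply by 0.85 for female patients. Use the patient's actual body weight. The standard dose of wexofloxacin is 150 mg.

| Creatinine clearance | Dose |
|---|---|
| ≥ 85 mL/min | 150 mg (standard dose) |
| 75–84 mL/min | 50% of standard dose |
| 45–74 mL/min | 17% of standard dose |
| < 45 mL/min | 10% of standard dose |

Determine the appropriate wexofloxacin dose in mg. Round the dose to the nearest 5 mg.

15 mg

CrCl = (140 − 80) × 51.9 / (72 × 4) × 0.85 = 3114.0 / 288.00 × 0.85 ≈ 9.2 mL/min
CrCl ≈ 9 mL/min → bracket < 45 mL/min.
10% of 150 mg = 15 mg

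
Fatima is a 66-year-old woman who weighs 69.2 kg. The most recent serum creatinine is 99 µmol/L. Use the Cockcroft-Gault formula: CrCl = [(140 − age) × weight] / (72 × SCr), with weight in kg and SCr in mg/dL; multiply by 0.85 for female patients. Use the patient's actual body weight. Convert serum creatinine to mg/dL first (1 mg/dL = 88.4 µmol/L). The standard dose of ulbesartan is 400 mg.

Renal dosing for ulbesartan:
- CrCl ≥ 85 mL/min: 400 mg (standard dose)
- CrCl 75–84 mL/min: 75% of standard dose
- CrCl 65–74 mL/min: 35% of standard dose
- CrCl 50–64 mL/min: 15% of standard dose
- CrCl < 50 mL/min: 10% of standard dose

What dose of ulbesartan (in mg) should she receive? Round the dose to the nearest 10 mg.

60 mg

SCr = 99 / 88.4 = 1.12 mg/dL
CrCl = (140 − 66) × 69.2 / (72 × 1.12) × 0.85 = 5120.8 / 80.64 × 0.85 ≈ 54.0 mL/min
CrCl ≈ 54 mL/min → bracket 50–64 mL/min.
15% of 400 mg = 60 mg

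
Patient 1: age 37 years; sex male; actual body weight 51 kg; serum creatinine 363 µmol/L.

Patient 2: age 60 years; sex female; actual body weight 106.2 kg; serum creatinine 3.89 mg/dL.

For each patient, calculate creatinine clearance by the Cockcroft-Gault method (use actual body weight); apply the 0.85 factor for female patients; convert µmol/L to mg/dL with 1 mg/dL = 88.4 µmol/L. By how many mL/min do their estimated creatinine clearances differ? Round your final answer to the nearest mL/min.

Patient 1: SCr = 363 / 88.4 = 4.106 mg/dL
Patient 1: CrCl = (140 − 37) × 51 / (72 × 4.106) = 5253.0 / 295.63 ≈ 17.8 mL/min
Patient 2: CrCl = (140 − 60) × 106.2 / (72 × 3.89) × 0.85 = 8496.0 / 280.08 × 0.85 ≈ 25.8 mL/min
|17.8 − 25.8| = 8.0 mL/min

8 mL/min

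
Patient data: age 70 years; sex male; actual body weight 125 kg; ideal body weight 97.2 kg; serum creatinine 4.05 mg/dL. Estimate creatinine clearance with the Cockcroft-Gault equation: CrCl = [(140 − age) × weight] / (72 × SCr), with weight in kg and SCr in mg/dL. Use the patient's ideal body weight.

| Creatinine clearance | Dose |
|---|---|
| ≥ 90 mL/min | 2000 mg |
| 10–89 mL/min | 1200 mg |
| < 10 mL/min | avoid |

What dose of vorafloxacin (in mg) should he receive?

CrCl = (140 − 70) × 97.2 / (72 × 4.05) = 6804.0 / 291.60 ≈ 23.3 mL/min
CrCl ≈ 23 mL/min → bracket 10–89 mL/min.
Dose for this bracket: 1200 mg.

1200 mg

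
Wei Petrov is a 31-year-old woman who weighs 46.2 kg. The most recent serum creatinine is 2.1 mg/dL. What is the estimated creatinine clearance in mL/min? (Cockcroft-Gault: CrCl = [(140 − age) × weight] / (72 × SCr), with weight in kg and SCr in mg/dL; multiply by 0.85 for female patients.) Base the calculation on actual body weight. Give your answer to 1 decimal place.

28.3 mL/min

CrCl = (140 − 31) × 46.2 / (72 × 2.1) × 0.85 = 5035.8 / 151.20 × 0.85 ≈ 28.3 mL/min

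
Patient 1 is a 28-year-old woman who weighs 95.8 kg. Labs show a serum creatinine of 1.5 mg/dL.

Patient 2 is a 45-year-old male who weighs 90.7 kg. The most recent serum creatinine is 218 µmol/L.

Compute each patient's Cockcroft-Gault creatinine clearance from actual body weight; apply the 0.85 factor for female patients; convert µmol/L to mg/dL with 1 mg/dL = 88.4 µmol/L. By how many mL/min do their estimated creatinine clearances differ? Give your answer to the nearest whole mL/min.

36 mL/min

Patient 1: CrCl = (140 − 28) × 95.8 / (72 × 1.5) × 0.85 = 10729.6 / 108.00 × 0.85 ≈ 84.4 mL/min
Patient 2: SCr = 218 / 88.4 = 2.466 mg/dL
Patient 2: CrCl = (140 − 45) × 90.7 / (72 × 2.466) = 8616.5 / 177.55 ≈ 48.5 mL/min
|84.4 − 48.5| = 35.9 mL/min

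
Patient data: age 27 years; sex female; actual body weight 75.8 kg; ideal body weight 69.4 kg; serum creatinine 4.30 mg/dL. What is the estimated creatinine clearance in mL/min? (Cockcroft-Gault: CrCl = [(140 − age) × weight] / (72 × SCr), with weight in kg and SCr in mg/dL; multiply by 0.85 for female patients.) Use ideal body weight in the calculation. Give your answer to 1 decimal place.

21.5 mL/min

CrCl = (140 − 27) × 69.4 / (72 × 4.3) × 0.85 = 7842.2 / 309.60 × 0.85 ≈ 21.5 mL/min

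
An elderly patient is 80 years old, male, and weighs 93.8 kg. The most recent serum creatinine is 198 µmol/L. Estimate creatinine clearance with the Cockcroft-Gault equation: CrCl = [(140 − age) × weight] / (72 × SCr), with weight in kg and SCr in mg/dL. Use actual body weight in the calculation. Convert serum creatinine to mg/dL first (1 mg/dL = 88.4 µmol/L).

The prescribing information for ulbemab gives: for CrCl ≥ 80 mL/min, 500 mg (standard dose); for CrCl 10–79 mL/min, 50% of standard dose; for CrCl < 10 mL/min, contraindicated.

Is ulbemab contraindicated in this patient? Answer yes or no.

no

SCr = 198 / 88.4 = 2.24 mg/dL
CrCl = (140 − 80) × 93.8 / (72 × 2.24) = 5628.0 / 161.28 ≈ 34.9 mL/min
CrCl ≈ 35 mL/min, which is ≥ 10 mL/min.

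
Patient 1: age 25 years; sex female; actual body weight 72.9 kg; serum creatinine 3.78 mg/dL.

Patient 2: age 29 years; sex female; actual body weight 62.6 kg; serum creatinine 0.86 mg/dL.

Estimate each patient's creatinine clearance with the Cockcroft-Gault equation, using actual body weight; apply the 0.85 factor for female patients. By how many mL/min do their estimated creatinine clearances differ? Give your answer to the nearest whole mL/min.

Patient 1: CrCl = (140 − 25) × 72.9 / (72 × 3.78) × 0.85 = 8383.5 / 272.16 × 0.85 ≈ 26.2 mL/min
Patient 2: CrCl = (140 − 29) × 62.6 / (72 × 0.86) × 0.85 = 6948.6 / 61.92 × 0.85 ≈ 95.4 mL/min
|26.2 − 95.4| = 69.2 mL/min

69 mL/min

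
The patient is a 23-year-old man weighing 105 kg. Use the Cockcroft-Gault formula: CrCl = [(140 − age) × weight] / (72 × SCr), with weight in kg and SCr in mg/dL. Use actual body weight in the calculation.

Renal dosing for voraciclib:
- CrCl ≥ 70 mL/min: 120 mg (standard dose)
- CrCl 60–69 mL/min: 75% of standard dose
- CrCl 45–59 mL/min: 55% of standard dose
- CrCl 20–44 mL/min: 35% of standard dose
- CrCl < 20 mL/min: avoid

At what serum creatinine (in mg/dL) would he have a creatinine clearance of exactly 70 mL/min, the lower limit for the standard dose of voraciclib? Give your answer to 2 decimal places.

2.44 mg/dL

Standard dose requires CrCl ≥ 70 mL/min.
Set (140 − 23) × 105 / (72 × SCr) = 70
SCr = (140 − 23) × 105 / (72 × 70) = 2.438 mg/dL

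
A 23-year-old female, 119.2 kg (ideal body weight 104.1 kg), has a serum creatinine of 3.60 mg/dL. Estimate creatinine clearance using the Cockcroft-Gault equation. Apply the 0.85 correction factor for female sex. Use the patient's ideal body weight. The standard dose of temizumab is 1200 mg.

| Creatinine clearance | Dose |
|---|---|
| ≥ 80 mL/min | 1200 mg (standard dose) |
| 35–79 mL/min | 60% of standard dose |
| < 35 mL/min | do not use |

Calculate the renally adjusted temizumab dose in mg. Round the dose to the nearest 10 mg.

720 mg

CrCl = (140 − 23) × 104.1 / (72 × 3.6) × 0.85 = 12179.7 / 259.20 × 0.85 ≈ 39.9 mL/min
CrCl ≈ 40 mL/min → bracket 35–79 mL/min.
60% of 1200 mg = 720 mg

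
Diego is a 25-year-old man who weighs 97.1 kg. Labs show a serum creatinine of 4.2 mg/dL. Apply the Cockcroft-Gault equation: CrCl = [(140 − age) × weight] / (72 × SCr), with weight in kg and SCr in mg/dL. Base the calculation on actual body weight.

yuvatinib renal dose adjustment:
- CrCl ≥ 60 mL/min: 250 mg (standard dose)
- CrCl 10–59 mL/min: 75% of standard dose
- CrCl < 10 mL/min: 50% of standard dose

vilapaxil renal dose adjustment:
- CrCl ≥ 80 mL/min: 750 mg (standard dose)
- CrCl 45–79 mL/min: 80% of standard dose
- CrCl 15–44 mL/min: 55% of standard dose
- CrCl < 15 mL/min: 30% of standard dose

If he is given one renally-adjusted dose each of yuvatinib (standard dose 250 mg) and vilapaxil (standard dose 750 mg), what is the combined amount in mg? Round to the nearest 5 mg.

600 mg

CrCl = (140 − 25) × 97.1 / (72 × 4.2) = 11166.5 / 302.40 ≈ 36.9 mL/min
CrCl ≈ 37 mL/min.
yuvatinib: 10–59 mL/min → 75% of 250 mg = 187.5 mg.
vilapaxil: 15–44 mL/min → 55% of 750 mg = 412.5 mg.
Total = 187.5 + 412.5 = 600 mg.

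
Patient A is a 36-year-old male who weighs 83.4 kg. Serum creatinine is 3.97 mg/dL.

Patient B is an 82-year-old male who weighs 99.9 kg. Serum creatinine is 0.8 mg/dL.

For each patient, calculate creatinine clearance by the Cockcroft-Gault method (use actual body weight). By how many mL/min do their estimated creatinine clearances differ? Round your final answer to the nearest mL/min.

70 mL/min

Patient A: CrCl = (140 − 36) × 83.4 / (72 × 3.97) = 8673.6 / 285.84 ≈ 30.3 mL/min
Patient B: CrCl = (140 − 82) × 99.9 / (72 × 0.8) = 5794.2 / 57.60 ≈ 100.6 mL/min
|30.3 − 100.6| = 70.3 mL/min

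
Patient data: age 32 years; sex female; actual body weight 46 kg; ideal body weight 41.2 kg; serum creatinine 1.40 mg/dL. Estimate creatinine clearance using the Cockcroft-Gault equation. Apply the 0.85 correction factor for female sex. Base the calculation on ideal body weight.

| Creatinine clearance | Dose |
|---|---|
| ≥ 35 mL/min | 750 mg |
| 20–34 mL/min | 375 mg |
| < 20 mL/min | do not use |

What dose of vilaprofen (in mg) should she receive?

CrCl = (140 − 32) × 41.2 / (72 × 1.4) × 0.85 = 4449.6 / 100.80 × 0.85 ≈ 37.5 mL/min
CrCl ≈ 38 mL/min → bracket ≥ 35 mL/min.
Dose for this bracket: 750 mg.

750 mg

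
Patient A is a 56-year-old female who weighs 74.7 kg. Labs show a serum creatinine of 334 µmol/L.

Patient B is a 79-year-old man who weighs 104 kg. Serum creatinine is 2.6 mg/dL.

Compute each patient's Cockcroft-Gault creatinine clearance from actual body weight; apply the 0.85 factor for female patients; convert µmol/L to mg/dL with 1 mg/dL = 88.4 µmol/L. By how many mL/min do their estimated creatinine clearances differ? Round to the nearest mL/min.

Patient A: SCr = 334 / 88.4 = 3.778 mg/dL
Patient A: CrCl = (140 − 56) × 74.7 / (72 × 3.778) × 0.85 = 6274.8 / 272.02 × 0.85 ≈ 19.6 mL/min
Patient B: CrCl = (140 − 79) × 104 / (72 × 2.6) = 6344.0 / 187.20 ≈ 33.9 mL/min
|19.6 − 33.9| = 14.3 mL/min

14 mL/min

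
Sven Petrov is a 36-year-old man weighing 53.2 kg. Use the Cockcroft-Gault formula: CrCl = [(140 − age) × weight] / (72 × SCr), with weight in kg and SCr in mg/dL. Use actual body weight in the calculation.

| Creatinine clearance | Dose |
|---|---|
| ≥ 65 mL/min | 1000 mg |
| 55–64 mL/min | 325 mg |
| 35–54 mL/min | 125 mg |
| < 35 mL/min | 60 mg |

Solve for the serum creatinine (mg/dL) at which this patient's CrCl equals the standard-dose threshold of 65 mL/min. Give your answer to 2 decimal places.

Standard dose requires CrCl ≥ 65 mL/min.
Set (140 − 36) × 53.2 / (72 × SCr) = 65
SCr = (140 − 36) × 53.2 / (72 × 65) = 1.182 mg/dL

1.18 mg/dL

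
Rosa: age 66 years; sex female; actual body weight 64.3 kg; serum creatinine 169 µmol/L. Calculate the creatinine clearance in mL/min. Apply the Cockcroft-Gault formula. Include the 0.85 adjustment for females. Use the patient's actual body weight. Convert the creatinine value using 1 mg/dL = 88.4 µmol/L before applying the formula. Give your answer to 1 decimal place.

SCr = 169 / 88.4 = 1.912 mg/dL
CrCl = (140 − 66) × 64.3 / (72 × 1.912) × 0.85 = 4758.2 / 137.66 × 0.85 ≈ 29.4 mL/min

29.4 mL/min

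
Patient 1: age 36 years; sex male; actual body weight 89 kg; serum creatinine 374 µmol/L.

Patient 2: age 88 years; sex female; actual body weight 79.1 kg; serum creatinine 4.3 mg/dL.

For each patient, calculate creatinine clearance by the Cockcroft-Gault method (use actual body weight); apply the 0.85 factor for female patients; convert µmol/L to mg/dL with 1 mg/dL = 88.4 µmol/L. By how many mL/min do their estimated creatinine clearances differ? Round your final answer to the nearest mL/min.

19 mL/min

Patient 1: SCr = 374 / 88.4 = 4.231 mg/dL
Patient 1: CrCl = (140 − 36) × 89 / (72 × 4.231) = 9256.0 / 304.63 ≈ 30.4 mL/min
Patient 2: CrCl = (140 − 88) × 79.1 / (72 × 4.3) × 0.85 = 4113.2 / 309.60 × 0.85 ≈ 11.3 mL/min
|30.4 − 11.3| = 19.1 mL/min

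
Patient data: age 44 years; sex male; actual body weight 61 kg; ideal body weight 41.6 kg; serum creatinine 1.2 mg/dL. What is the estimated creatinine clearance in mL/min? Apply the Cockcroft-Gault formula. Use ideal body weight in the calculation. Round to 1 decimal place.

46.2 mL/min

CrCl = (140 − 44) × 41.6 / (72 × 1.2) = 3993.6 / 86.40 ≈ 46.2 mL/min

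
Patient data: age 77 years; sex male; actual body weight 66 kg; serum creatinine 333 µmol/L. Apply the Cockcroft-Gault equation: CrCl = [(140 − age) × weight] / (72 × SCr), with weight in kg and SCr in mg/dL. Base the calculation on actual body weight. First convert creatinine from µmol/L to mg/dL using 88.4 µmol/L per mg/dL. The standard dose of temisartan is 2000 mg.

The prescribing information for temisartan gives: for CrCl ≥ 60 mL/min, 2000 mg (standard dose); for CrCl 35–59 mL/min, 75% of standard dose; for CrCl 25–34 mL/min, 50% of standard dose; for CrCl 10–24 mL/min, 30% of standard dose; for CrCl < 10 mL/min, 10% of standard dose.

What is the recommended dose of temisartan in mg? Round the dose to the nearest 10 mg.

SCr = 333 / 88.4 = 3.767 mg/dL
CrCl = (140 − 77) × 66 / (72 × 3.767) = 4158.0 / 271.22 ≈ 15.3 mL/min
CrCl ≈ 15 mL/min → bracket 10–24 mL/min.
30% of 2000 mg = 600 mg

600 mg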